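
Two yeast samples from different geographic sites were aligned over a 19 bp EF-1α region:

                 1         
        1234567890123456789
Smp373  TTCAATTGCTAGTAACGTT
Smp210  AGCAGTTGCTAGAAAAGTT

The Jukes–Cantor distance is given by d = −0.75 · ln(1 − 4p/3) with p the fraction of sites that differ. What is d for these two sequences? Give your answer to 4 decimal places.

0.3241

Mismatches occur at site 1 (T/A), site 2 (T/G), site 5 (A/G), site 13 (T/A), site 16 (C/A).
p = 5/19 = 0.263158.
d = −0.75 · ln(1 − (4/3)·0.263158) = −0.75 · ln(0.649123) = −0.75 · (-0.432133) = 0.3241.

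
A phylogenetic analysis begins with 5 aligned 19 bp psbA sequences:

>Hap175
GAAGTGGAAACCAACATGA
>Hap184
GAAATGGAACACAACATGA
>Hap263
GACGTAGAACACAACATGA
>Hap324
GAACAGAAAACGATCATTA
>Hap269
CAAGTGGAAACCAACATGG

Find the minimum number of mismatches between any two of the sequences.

Pairwise Hamming distances:
  Hap175 vs Hap184: 3
  Hap175 vs Hap263: 4
  Hap175 vs Hap324: 6
  Hap175 vs Hap269: 2
  Hap184 vs Hap263: 3
  Hap184 vs Hap324: 8
  Hap184 vs Hap269: 5
  Hap263 vs Hap324: 10
  Hap263 vs Hap269: 6
  Hap324 vs Hap269: 8
The smallest is 2, between Hap175 and Hap269.

2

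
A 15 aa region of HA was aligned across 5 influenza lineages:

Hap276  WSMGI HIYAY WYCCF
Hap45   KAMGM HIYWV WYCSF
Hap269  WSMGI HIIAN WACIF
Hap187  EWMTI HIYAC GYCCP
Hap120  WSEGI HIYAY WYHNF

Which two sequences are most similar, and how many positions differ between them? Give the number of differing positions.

3

Pairwise Hamming distances:
  Hap276 vs Hap45: 6
  Hap276 vs Hap269: 4
  Hap276 vs Hap187: 6
  Hap276 vs Hap120: 3
  Hap45 vs Hap269: 8
  Hap45 vs Hap187: 9
  Hap45 vs Hap120: 8
  Hap269 vs Hap187: 9
  Hap269 vs Hap120: 6
  Hap187 vs Hap120: 9
The smallest is 3, between Hap276 and Hap120.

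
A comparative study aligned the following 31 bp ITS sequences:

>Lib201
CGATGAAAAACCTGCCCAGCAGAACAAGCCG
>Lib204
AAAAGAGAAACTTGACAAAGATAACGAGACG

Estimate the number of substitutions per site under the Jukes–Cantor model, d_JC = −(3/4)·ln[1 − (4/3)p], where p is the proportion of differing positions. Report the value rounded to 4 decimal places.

The sequences differ at positions 1 (C/A), 2 (G/A), 4 (T/A), 7 (A/G), 12 (C/T), 15 (C/A), 17 (C/A), 19 (G/A), 20 (C/G), 22 (G/T), 26 (A/G), 29 (C/A).
p = 12/31 = 0.387097.
d = −0.75 · ln(1 − (4/3)·0.387097) = −0.75 · ln(0.483871) = −0.75 · (-0.725937) = 0.5445.

0.5445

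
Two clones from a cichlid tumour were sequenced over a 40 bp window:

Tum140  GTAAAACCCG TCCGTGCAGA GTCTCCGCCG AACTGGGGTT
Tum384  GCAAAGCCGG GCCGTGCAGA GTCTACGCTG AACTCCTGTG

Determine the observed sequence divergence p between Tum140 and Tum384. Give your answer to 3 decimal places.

0.250

The sequences differ at positions 2 (T/C), 6 (A/G), 9 (C/G), 11 (T/G), 25 (C/A), 29 (C/T), 35 (G/C), 36 (G/C), 37 (G/T), 40 (T/G).
There are 10 differences over 40 sites, so p = 10/40 = 0.250.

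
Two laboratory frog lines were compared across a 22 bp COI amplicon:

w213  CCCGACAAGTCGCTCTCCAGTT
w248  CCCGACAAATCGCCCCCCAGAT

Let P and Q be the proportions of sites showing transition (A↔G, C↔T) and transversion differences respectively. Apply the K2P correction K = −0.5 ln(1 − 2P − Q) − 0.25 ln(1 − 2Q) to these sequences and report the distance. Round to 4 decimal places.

0.2153

The sequences differ at positions 9 (G/A, transition), 14 (T/C, transition), 16 (T/C, transition), 21 (T/A, transversion).
Of the 4 differences, 3 transitions and 1 transversion over 22 sites: P = 3/22 = 0.136364, Q = 1/22 = 0.045455.
d = −0.5·ln(0.681817) − 0.25·ln(0.909090) = −0.5·(-0.382994) − 0.25·(-0.095311) = 0.2153.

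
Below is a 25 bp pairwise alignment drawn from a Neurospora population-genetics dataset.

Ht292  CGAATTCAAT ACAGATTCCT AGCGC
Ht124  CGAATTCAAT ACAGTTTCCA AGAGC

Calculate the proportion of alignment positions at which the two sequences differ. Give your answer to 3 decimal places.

0.120

The sequences differ at positions 15 (A/T), 20 (T/A), 23 (C/A).
There are 3 differences over 25 sites, so p = 3/25 = 0.120.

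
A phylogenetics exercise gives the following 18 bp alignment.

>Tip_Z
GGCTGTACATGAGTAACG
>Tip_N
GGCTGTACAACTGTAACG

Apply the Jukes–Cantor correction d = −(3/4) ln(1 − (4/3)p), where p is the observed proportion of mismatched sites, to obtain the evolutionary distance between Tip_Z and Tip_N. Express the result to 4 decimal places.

Differing sites — 10:T/A; 11:G/C; 12:A/T.
p = 3/18 = 0.166667.
d = −0.75 · ln(1 − (4/3)·0.166667) = −0.75 · ln(0.777777) = −0.75 · (-0.251315) = 0.1885.

0.1885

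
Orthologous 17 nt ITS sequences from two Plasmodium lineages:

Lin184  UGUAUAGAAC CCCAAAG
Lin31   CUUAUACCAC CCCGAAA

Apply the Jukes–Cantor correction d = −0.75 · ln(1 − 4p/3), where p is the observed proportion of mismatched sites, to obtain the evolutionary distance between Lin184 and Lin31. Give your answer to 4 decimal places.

0.4770

Differing sites — 1:U/C; 2:G/U; 7:G/C; 8:A/C; 14:A/G; 17:G/A.
p = 6/17 = 0.352941.
d = −0.75 · ln(1 − (4/3)·0.352941) = −0.75 · ln(0.529412) = −0.75 · (-0.635988) = 0.4770.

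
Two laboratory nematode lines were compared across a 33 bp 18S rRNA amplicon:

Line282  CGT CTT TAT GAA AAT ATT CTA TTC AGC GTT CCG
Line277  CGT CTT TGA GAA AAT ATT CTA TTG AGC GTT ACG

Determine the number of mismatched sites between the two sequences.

Differing sites — 8:A/G; 9:T/A; 24:C/G; 31:C/A.
That gives 4 mismatches out of 33 aligned sites, so the Hamming distance is 4.

4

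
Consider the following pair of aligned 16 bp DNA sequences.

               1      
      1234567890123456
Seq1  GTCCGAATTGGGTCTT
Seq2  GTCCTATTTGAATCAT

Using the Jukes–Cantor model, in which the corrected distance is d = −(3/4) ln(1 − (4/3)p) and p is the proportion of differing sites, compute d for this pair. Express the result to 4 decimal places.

The sequences differ at positions 5 (G/T), 7 (A/T), 11 (G/A), 12 (G/A), 15 (T/A).
p = 5/16 = 0.312500.
d = −0.75 · ln(1 − (4/3)·0.312500) = −0.75 · ln(0.583333) = −0.75 · (-0.538997) = 0.4042.

0.4042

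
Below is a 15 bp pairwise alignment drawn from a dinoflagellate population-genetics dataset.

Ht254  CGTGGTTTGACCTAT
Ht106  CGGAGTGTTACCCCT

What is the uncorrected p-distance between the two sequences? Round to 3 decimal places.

0.400

Differing sites — 3:T/G; 4:G/A; 7:T/G; 9:G/T; 13:T/C; 14:A/C.
There are 6 differences over 15 sites, so p = 6/15 = 0.400.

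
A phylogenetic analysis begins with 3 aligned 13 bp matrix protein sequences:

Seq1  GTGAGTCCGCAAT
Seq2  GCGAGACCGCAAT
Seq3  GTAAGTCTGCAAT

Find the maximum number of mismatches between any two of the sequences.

Pairwise Hamming distances:
  Seq1 vs Seq2: 2
  Seq1 vs Seq3: 2
  Seq2 vs Seq3: 4
The largest is 4, between Seq2 and Seq3.

4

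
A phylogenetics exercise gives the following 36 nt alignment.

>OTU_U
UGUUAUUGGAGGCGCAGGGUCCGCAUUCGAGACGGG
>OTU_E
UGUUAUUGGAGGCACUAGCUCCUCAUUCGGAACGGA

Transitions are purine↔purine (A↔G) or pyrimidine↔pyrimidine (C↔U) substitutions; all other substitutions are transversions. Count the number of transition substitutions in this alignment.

Differing sites — 14:G/A (Ti); 16:A/U (Tv); 17:G/A (Ti); 19:G/C (Tv); 23:G/U (Tv); 30:A/G (Ti); 31:G/A (Ti); 36:G/A (Ti).
Of the 8 differences, 5 transitions and 3 transversions, so the answer is 5.

5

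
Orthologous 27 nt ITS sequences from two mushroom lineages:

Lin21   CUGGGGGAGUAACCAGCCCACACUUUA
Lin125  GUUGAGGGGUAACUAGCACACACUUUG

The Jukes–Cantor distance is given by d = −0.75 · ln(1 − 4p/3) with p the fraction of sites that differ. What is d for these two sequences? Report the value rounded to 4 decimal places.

0.3181

Mismatches occur at site 1 (C↔G), site 3 (G↔U), site 5 (G↔A), site 8 (A↔G), site 14 (C↔U), site 18 (C↔A), site 27 (A↔G).
p = 7/27 = 0.259259.
d = −0.75 · ln(1 − (4/3)·0.259259) = −0.75 · ln(0.654321) = −0.75 · (-0.424157) = 0.3181.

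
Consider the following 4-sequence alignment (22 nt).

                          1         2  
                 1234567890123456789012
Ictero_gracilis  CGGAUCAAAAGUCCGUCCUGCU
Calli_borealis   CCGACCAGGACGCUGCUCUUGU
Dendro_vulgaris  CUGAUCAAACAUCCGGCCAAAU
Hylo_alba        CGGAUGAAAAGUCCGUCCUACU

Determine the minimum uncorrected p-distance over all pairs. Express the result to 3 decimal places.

0.091

Pairwise Hamming distances:
  Ictero_gracilis vs Calli_borealis: 11
  Ictero_gracilis vs Dendro_vulgaris: 7
  Ictero_gracilis vs Hylo_alba: 2
  Calli_borealis vs Dendro_vulgaris: 13
  Calli_borealis vs Hylo_alba: 12
  Dendro_vulgaris vs Hylo_alba: 7
The smallest is 2 mismatches, between Ictero_gracilis and Hylo_alba; p = 2/22 = 0.091.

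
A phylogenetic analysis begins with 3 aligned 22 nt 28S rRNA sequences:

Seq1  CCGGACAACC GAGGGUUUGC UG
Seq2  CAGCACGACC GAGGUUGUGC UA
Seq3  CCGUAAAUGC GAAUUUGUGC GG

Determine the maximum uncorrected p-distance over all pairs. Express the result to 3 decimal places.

0.455

Pairwise Hamming distances:
  Seq1 vs Seq2: 6
  Seq1 vs Seq3: 9
  Seq2 vs Seq3: 10
The largest is 10 mismatches, between Seq2 and Seq3; p = 10/22 = 0.455.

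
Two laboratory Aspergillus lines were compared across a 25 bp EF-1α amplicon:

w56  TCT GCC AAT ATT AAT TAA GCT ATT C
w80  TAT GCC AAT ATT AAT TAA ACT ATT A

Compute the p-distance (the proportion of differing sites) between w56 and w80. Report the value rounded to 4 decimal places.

0.1200

Mismatches occur at site 2 (C→A), site 19 (G→A), site 25 (C→A).
There are 3 differences over 25 sites, so p = 3/25 = 0.1200.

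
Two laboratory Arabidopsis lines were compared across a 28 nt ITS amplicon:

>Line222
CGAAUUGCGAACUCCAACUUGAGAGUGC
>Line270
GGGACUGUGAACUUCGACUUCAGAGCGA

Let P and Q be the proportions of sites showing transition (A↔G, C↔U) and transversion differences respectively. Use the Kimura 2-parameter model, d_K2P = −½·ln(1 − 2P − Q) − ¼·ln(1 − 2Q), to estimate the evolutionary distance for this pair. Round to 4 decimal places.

Differing sites — 1:C/G (Tv); 3:A/G (Ti); 5:U/C (Ti); 8:C/U (Ti); 14:C/U (Ti); 16:A/G (Ti); 21:G/C (Tv); 26:U/C (Ti); 28:C/A (Tv).
Of the 9 differences, 6 transitions and 3 transversions over 28 sites: P = 6/28 = 0.214286, Q = 3/28 = 0.107143.
d = −0.5·ln(0.464285) − 0.25·ln(0.785714) = −0.5·(-0.767257) − 0.25·(-0.241162) = 0.4439.

0.4439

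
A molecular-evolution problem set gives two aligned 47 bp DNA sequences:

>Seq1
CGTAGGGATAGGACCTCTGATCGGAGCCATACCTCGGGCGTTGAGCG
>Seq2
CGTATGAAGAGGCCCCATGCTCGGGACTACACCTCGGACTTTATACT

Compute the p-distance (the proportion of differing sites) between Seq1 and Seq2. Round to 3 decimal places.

0.362

Differing sites — 5:G/T; 7:G/A; 9:T/G; 13:A/C; 16:T/C; 17:C/A; 20:A/C; 25:A/G; 26:G/A; 28:C/T; 30:T/C; 38:G/A; 40:G/T; 43:G/A; 44:A/T; 45:G/A; 47:G/T.
There are 17 differences over 47 sites, so p = 17/47 = 0.362.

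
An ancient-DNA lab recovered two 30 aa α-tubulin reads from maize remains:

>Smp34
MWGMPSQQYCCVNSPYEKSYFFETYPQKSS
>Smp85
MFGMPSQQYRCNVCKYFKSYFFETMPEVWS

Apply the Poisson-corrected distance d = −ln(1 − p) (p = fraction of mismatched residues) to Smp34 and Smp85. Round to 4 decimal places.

0.4568

Differing sites — 2:W/F; 10:C/R; 12:V/N; 13:N/V; 14:S/C; 15:P/K; 17:E/F; 25:Y/M; 27:Q/E; 28:K/V; 29:S/W.
p = 11/30 = 0.366667.
d = −ln(1 − 0.366667) = −ln(0.633333) = 0.4568.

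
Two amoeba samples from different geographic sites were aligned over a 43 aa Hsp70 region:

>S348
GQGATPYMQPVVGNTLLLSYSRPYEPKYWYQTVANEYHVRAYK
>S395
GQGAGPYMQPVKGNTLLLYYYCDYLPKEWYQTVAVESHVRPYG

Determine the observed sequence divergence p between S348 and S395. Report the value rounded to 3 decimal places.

The sequences differ at positions 5 (T/G), 12 (V/K), 19 (S/Y), 21 (S/Y), 22 (R/C), 23 (P/D), 25 (E/L), 28 (Y/E), 35 (N/V), 37 (Y/S), 41 (A/P), 43 (K/G).
There are 12 differences over 43 sites, so p = 12/43 = 0.279.

0.279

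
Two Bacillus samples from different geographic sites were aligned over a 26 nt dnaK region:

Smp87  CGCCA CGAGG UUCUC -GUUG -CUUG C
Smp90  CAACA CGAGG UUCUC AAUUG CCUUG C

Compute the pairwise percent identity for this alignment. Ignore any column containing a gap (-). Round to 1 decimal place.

Excluding the 2 gap columns leaves 24 comparable sites.
The sequences differ at positions 2 (G/A), 3 (C/A), 17 (G/A).
21 of the 24 comparable sites match, so the percent identity is 21/24 × 100 = 87.5%.

87.5%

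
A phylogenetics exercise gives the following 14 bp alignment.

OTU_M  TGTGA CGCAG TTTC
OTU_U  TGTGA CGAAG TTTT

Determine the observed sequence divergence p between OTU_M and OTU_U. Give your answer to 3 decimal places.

Mismatches occur at site 8 (C→A), site 14 (C→T).
There are 2 differences over 14 sites, so p = 2/14 = 0.143.

0.143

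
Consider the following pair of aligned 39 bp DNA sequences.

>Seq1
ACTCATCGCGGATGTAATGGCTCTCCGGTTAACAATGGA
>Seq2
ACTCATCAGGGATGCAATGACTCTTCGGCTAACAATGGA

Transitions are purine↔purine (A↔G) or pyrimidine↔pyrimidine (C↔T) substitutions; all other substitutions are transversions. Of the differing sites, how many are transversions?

The sequences differ at positions 8 (G/A, transition), 9 (C/G, transversion), 15 (T/C, transition), 20 (G/A, transition), 25 (C/T, transition), 29 (T/C, transition).
Of the 6 differences, 5 transitions and 1 transversion, so the answer is 1.

1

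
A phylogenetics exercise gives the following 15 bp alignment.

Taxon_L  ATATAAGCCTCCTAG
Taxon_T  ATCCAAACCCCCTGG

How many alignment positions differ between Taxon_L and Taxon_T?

Mismatches occur at site 3 (A→C), site 4 (T→C), site 7 (G→A), site 10 (T→C), site 14 (A→G).
That gives 5 mismatches out of 15 aligned sites, so the Hamming distance is 5.

5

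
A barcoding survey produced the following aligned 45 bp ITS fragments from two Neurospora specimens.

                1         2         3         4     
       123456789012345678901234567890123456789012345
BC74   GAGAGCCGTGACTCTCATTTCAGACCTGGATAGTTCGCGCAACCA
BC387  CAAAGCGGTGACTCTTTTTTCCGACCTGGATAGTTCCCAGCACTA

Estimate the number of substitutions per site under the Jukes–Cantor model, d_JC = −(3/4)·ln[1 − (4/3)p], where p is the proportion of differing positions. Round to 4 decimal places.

Differing sites — 1:G/C; 3:G/A; 7:C/G; 16:C/T; 17:A/T; 22:A/C; 37:G/C; 39:G/A; 40:C/G; 41:A/C; 44:C/T.
p = 11/45 = 0.244444.
d = −0.75 · ln(1 − (4/3)·0.244444) = −0.75 · ln(0.674075) = −0.75 · (-0.394414) = 0.2958.

0.2958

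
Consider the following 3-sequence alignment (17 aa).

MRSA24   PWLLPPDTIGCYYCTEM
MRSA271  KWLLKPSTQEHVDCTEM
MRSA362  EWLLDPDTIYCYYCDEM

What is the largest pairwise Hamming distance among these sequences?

9

Pairwise Hamming distances:
  MRSA24 vs MRSA271: 8
  MRSA24 vs MRSA362: 4
  MRSA271 vs MRSA362: 9
The largest is 9, between MRSA271 and MRSA362.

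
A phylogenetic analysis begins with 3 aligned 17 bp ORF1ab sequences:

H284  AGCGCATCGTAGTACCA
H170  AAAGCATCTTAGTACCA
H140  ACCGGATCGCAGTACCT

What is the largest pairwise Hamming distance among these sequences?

Pairwise Hamming distances:
  H284 vs H170: 3
  H284 vs H140: 4
  H170 vs H140: 6
The largest is 6, between H170 and H140.

6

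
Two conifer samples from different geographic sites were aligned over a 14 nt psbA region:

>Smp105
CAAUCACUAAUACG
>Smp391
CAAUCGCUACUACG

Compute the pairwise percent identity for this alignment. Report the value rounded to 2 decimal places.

85.71%

Mismatches occur at site 6 (A↔G), site 10 (A↔C).
12 of the 14 sites match, so the percent identity is 12/14 × 100 = 85.71%.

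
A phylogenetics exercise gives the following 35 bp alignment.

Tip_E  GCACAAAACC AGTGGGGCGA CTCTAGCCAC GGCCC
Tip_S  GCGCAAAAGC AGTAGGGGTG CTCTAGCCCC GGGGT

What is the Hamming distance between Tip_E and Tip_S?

10

Mismatches occur at site 3 (A→G), site 9 (C→G), site 14 (G→A), site 18 (C→G), site 19 (G→T), site 20 (A→G), site 29 (A→C), site 33 (C→G), site 34 (C→G), site 35 (C→T).
That gives 10 mismatches out of 35 aligned sites, so the Hamming distance is 10.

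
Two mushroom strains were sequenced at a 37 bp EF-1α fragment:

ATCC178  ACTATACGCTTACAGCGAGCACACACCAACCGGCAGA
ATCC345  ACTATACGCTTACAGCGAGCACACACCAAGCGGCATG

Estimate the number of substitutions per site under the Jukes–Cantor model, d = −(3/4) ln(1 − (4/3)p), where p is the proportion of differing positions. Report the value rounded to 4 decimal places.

0.0858

Mismatches occur at site 30 (C↔G), site 36 (G↔T), site 37 (A↔G).
p = 3/37 = 0.081081.
d = −0.75 · ln(1 − (4/3)·0.081081) = −0.75 · ln(0.891892) = −0.75 · (-0.114410) = 0.0858.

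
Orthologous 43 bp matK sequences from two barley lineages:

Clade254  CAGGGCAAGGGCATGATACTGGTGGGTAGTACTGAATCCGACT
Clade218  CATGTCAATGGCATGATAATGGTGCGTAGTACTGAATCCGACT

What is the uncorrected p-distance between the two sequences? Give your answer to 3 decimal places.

Differing sites — 3:G/T; 5:G/T; 9:G/T; 19:C/A; 25:G/C.
There are 5 differences over 43 sites, so p = 5/43 = 0.116.

0.116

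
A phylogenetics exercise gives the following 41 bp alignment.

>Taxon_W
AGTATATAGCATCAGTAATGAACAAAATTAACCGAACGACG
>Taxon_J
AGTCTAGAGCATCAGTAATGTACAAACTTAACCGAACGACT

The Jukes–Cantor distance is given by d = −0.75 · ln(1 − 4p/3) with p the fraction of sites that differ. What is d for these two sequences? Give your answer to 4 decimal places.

0.1331

The sequences differ at positions 4 (A/C), 7 (T/G), 21 (A/T), 27 (A/C), 41 (G/T).
p = 5/41 = 0.121951.
d = −0.75 · ln(1 − (4/3)·0.121951) = −0.75 · ln(0.837399) = −0.75 · (-0.177455) = 0.1331.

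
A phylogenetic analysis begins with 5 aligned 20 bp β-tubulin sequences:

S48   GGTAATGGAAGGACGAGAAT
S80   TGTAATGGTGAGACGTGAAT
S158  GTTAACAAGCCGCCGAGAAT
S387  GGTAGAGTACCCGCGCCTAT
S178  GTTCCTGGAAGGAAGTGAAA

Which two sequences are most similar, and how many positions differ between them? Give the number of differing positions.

Pairwise Hamming distances:
  S48 vs S80: 5
  S48 vs S158: 8
  S48 vs S387: 10
  S48 vs S178: 6
  S80 vs S158: 10
  S80 vs S387: 12
  S80 vs S178: 9
  S158 vs S387: 11
  S158 vs S178: 12
  S387 vs S178: 14
The smallest is 5, between S48 and S80.

5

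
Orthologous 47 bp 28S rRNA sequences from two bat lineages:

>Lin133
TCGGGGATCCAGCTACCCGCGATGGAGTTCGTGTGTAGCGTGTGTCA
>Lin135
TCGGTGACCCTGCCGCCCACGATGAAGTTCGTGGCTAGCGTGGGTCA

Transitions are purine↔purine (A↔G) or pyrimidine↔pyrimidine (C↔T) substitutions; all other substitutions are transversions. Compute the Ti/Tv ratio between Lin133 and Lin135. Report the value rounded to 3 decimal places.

Differing sites — 5:G/T (Tv); 8:T/C (Ti); 11:A/T (Tv); 14:T/C (Ti); 15:A/G (Ti); 19:G/A (Ti); 25:G/A (Ti); 34:T/G (Tv); 35:G/C (Tv); 43:T/G (Tv).
Of the 10 differences, 5 transitions and 5 transversions, so Ti/Tv = 5/5 = 1.000.

1.000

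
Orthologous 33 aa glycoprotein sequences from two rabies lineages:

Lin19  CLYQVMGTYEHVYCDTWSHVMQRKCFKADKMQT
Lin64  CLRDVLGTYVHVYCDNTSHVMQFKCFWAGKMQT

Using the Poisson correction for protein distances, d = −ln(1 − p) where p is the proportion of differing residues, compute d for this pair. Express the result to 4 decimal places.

0.3185

Mismatches occur at site 3 (Y↔R), site 4 (Q↔D), site 6 (M↔L), site 10 (E↔V), site 16 (T↔N), site 17 (W↔T), site 23 (R↔F), site 27 (K↔W), site 29 (D↔G).
p = 9/33 = 0.272727.
d = −ln(1 − 0.272727) = −ln(0.727273) = 0.3185.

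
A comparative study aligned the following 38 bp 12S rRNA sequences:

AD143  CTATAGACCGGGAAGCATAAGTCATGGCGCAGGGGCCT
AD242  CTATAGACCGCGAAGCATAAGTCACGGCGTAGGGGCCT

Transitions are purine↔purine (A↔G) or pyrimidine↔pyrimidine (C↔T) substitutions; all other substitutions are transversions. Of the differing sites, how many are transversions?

The sequences differ at positions 11 (G/C, transversion), 25 (T/C, transition), 30 (C/T, transition).
Of the 3 differences, 2 transitions and 1 transversion, so the answer is 1.

1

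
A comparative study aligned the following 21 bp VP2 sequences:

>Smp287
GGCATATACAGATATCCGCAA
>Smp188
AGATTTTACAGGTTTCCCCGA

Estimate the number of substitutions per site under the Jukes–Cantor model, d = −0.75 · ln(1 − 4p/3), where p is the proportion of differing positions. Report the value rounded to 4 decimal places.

Mismatches occur at site 1 (G/A), site 3 (C/A), site 4 (A/T), site 6 (A/T), site 12 (A/G), site 14 (A/T), site 18 (G/C), site 20 (A/G).
p = 8/21 = 0.380952.
d = −0.75 · ln(1 − (4/3)·0.380952) = −0.75 · ln(0.492064) = −0.75 · (-0.709146) = 0.5319.

0.5319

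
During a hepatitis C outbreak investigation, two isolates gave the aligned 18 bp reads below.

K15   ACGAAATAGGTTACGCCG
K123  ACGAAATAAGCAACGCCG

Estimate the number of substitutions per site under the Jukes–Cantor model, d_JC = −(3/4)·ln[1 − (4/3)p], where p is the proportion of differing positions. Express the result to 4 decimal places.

0.1885

Differing sites — 9:G/A; 11:T/C; 12:T/A.
p = 3/18 = 0.166667.
d = −0.75 · ln(1 − (4/3)·0.166667) = −0.75 · ln(0.777777) = −0.75 · (-0.251315) = 0.1885.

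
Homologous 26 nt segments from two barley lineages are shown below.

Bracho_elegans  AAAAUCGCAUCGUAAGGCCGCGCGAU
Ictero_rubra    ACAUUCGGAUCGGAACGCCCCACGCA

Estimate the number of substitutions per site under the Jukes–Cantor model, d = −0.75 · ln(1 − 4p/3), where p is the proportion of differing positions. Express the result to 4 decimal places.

Differing sites — 2:A/C; 4:A/U; 8:C/G; 13:U/G; 16:G/C; 20:G/C; 22:G/A; 25:A/C; 26:U/A.
p = 9/26 = 0.346154.
d = −0.75 · ln(1 − (4/3)·0.346154) = −0.75 · ln(0.538461) = −0.75 · (-0.619040) = 0.4643.

0.4643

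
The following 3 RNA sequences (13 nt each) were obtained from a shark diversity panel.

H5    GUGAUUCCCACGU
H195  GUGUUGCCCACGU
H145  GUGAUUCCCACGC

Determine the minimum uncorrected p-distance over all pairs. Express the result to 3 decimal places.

0.077

Pairwise Hamming distances:
  H5 vs H195: 2
  H5 vs H145: 1
  H195 vs H145: 3
The smallest is 1 mismatch, between H5 and H145; p = 1/13 = 0.077.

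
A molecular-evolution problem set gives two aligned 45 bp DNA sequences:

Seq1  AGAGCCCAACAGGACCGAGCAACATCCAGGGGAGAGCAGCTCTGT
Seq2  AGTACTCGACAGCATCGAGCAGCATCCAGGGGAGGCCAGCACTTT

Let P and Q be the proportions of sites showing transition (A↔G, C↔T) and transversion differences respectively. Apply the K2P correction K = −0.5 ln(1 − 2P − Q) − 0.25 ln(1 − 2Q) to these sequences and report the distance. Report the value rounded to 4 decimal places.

The sequences differ at positions 3 (A/T, transversion), 4 (G/A, transition), 6 (C/T, transition), 8 (A/G, transition), 13 (G/C, transversion), 15 (C/T, transition), 22 (A/G, transition), 35 (A/G, transition), 36 (G/C, transversion), 41 (T/A, transversion), 44 (G/T, transversion).
Of the 11 differences, 6 transitions and 5 transversions over 45 sites: P = 6/45 = 0.133333, Q = 5/45 = 0.111111.
d = −0.5·ln(0.622223) − 0.25·ln(0.777778) = −0.5·(-0.474457) − 0.25·(-0.251314) = 0.3001.

0.3001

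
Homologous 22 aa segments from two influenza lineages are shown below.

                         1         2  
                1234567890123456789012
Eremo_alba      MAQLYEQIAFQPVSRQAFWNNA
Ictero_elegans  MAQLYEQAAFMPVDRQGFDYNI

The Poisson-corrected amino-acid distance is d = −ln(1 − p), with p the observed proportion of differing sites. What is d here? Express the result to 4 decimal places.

0.3830

The sequences differ at positions 8 (I/A), 11 (Q/M), 14 (S/D), 17 (A/G), 19 (W/D), 20 (N/Y), 22 (A/I).
p = 7/22 = 0.318182.
d = −ln(1 − 0.318182) = −ln(0.681818) = 0.3830.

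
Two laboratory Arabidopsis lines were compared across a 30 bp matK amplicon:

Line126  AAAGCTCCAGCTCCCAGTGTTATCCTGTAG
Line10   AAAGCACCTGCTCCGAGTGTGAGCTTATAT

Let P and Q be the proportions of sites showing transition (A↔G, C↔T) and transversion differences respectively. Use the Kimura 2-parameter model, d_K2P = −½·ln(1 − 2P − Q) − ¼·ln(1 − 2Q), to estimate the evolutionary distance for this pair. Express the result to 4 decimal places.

0.3304

Mismatches occur at site 6 (T/A, transversion), site 9 (A/T, transversion), site 15 (C/G, transversion), site 21 (T/G, transversion), site 23 (T/G, transversion), site 25 (C/T, transition), site 27 (G/A, transition), site 30 (G/T, transversion).
Of the 8 differences, 2 transitions and 6 transversions over 30 sites: P = 2/30 = 0.066667, Q = 6/30 = 0.200000.
d = −0.5·ln(0.666666) − 0.25·ln(0.600000) = −0.5·(-0.405466) − 0.25·(-0.510826) = 0.3304.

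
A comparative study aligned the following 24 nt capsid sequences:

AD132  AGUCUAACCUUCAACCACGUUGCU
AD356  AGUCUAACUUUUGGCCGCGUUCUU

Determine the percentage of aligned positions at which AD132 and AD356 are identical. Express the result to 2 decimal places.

70.83%

The sequences differ at positions 9 (C/U), 12 (C/U), 13 (A/G), 14 (A/G), 17 (A/G), 22 (G/C), 23 (C/U).
17 of the 24 sites match, so the percent identity is 17/24 × 100 = 70.83%.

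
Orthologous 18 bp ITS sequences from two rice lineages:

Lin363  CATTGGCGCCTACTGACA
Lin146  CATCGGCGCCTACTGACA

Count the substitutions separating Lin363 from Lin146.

1

A single mismatch occurs at site 4 (T↔C).
That gives 1 mismatch out of 18 aligned sites, so the Hamming distance is 1.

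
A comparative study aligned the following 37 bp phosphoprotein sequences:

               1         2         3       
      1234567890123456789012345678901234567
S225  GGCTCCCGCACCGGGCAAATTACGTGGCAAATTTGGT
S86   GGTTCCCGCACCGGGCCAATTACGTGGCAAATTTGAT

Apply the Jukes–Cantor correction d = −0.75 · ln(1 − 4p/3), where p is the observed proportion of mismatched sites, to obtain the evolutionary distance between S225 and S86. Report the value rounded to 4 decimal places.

0.0858

Differing sites — 3:C/T; 17:A/C; 36:G/A.
p = 3/37 = 0.081081.
d = −0.75 · ln(1 − (4/3)·0.081081) = −0.75 · ln(0.891892) = −0.75 · (-0.114410) = 0.0858.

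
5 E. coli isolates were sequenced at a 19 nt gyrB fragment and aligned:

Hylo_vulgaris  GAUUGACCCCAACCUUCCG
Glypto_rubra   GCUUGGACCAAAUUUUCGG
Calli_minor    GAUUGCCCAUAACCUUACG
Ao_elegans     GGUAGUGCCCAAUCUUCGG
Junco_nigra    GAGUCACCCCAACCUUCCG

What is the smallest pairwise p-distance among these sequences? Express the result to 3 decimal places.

0.105

Pairwise Hamming distances:
  Hylo_vulgaris vs Glypto_rubra: 7
  Hylo_vulgaris vs Calli_minor: 4
  Hylo_vulgaris vs Ao_elegans: 6
  Hylo_vulgaris vs Junco_nigra: 2
  Glypto_rubra vs Calli_minor: 9
  Glypto_rubra vs Ao_elegans: 6
  Glypto_rubra vs Junco_nigra: 9
  Calli_minor vs Ao_elegans: 9
  Calli_minor vs Junco_nigra: 6
  Ao_elegans vs Junco_nigra: 8
The smallest is 2 mismatches, between Hylo_vulgaris and Junco_nigra; p = 2/19 = 0.105.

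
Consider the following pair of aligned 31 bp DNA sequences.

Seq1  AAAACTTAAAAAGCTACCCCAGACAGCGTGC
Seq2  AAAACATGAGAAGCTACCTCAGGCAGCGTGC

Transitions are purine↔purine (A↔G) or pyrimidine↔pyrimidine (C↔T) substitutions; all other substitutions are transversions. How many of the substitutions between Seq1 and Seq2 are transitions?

4

The sequences differ at positions 6 (T/A, transversion), 8 (A/G, transition), 10 (A/G, transition), 19 (C/T, transition), 23 (A/G, transition).
Of the 5 differences, 4 transitions and 1 transversion, so the answer is 4.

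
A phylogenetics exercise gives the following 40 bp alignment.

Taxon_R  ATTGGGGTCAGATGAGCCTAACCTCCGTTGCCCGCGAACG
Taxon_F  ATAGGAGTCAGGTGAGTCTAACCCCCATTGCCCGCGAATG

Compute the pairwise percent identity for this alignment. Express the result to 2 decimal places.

82.50%

Differing sites — 3:T/A; 6:G/A; 12:A/G; 17:C/T; 24:T/C; 27:G/A; 39:C/T.
33 of the 40 sites match, so the percent identity is 33/40 × 100 = 82.50%.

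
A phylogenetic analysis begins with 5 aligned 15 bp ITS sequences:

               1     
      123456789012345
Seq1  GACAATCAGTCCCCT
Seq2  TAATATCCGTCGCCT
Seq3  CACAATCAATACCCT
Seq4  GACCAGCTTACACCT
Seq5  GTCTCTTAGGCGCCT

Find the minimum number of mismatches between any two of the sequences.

3

Pairwise Hamming distances:
  Seq1 vs Seq2: 5
  Seq1 vs Seq3: 3
  Seq1 vs Seq4: 6
  Seq1 vs Seq5: 6
  Seq2 vs Seq3: 7
  Seq2 vs Seq4: 8
  Seq2 vs Seq5: 7
  Seq3 vs Seq4: 8
  Seq3 vs Seq5: 9
  Seq4 vs Seq5: 9
The smallest is 3, between Seq1 and Seq3.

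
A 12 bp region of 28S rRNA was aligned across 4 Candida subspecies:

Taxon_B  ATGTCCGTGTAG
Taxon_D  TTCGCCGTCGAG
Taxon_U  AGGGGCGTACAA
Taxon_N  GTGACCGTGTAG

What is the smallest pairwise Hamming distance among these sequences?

Pairwise Hamming distances:
  Taxon_B vs Taxon_D: 5
  Taxon_B vs Taxon_U: 6
  Taxon_B vs Taxon_N: 2
  Taxon_D vs Taxon_U: 7
  Taxon_D vs Taxon_N: 5
  Taxon_U vs Taxon_N: 7
The smallest is 2, between Taxon_B and Taxon_N.

2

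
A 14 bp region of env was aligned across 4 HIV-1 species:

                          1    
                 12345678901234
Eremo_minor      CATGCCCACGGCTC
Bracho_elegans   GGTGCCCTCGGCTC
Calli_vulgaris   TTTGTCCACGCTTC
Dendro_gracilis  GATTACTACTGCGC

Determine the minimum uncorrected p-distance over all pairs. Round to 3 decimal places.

0.214

Pairwise Hamming distances:
  Eremo_minor vs Bracho_elegans: 3
  Eremo_minor vs Calli_vulgaris: 5
  Eremo_minor vs Dendro_gracilis: 6
  Bracho_elegans vs Calli_vulgaris: 6
  Bracho_elegans vs Dendro_gracilis: 7
  Calli_vulgaris vs Dendro_gracilis: 9
The smallest is 3 mismatches, between Eremo_minor and Bracho_elegans; p = 3/14 = 0.214.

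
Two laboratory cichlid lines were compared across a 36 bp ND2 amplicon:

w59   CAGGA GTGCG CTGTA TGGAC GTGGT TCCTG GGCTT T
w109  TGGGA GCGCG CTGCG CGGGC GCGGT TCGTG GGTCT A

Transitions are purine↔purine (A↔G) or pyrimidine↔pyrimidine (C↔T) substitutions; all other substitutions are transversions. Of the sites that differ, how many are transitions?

Differing sites — 1:C/T (Ti); 2:A/G (Ti); 7:T/C (Ti); 14:T/C (Ti); 15:A/G (Ti); 16:T/C (Ti); 19:A/G (Ti); 22:T/C (Ti); 28:C/G (Tv); 33:C/T (Ti); 34:T/C (Ti); 36:T/A (Tv).
Of the 12 differences, 10 transitions and 2 transversions, so the answer is 10.

10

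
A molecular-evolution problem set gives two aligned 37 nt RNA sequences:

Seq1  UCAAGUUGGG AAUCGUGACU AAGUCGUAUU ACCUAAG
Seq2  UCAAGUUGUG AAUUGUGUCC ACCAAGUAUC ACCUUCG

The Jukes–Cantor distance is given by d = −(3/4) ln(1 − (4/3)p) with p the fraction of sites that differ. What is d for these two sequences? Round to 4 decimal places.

The sequences differ at positions 9 (G/U), 14 (C/U), 18 (A/U), 20 (U/C), 22 (A/C), 23 (G/C), 24 (U/A), 25 (C/A), 30 (U/C), 35 (A/U), 36 (A/C).
p = 11/37 = 0.297297.
d = −0.75 · ln(1 − (4/3)·0.297297) = −0.75 · ln(0.603604) = −0.75 · (-0.504837) = 0.3786.

0.3786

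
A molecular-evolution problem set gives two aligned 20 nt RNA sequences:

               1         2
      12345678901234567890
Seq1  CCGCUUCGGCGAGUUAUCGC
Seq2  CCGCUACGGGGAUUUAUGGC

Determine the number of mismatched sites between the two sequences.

Differing sites — 6:U/A; 10:C/G; 13:G/U; 18:C/G.
That gives 4 mismatches out of 20 aligned sites, so the Hamming distance is 4.

4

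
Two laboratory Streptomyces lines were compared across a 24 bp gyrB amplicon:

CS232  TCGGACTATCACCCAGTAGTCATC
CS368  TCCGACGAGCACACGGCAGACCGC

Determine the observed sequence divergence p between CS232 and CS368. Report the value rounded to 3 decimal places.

0.375

Mismatches occur at site 3 (G/C), site 7 (T/G), site 9 (T/G), site 13 (C/A), site 15 (A/G), site 17 (T/C), site 20 (T/A), site 22 (A/C), site 23 (T/G).
There are 9 differences over 24 sites, so p = 9/24 = 0.375.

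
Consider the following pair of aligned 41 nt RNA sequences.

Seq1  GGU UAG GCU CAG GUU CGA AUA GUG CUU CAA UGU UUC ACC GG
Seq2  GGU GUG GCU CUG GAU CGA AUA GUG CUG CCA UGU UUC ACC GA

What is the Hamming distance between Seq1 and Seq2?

Mismatches occur at site 4 (U/G), site 5 (A/U), site 11 (A/U), site 14 (U/A), site 27 (U/G), site 29 (A/C), site 41 (G/A).
That gives 7 mismatches out of 41 aligned sites, so the Hamming distance is 7.

7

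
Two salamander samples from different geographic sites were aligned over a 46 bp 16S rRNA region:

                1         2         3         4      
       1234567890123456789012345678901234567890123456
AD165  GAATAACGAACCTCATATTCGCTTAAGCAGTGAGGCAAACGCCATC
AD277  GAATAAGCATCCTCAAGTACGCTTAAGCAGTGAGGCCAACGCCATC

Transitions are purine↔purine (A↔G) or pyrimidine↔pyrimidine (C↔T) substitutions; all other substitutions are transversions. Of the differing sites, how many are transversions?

Differing sites — 7:C/G (Tv); 8:G/C (Tv); 10:A/T (Tv); 16:T/A (Tv); 17:A/G (Ti); 19:T/A (Tv); 37:A/C (Tv).
Of the 7 differences, 1 transition and 6 transversions, so the answer is 6.

6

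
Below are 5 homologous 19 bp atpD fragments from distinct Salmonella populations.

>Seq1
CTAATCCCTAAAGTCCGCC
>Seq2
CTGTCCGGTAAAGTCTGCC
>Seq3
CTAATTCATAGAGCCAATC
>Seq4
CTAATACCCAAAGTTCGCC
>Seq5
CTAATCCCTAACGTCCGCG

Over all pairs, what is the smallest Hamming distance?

2

Pairwise Hamming distances:
  Seq1 vs Seq2: 6
  Seq1 vs Seq3: 7
  Seq1 vs Seq4: 3
  Seq1 vs Seq5: 2
  Seq2 vs Seq3: 11
  Seq2 vs Seq4: 9
  Seq2 vs Seq5: 8
  Seq3 vs Seq4: 9
  Seq3 vs Seq5: 9
  Seq4 vs Seq5: 5
The smallest is 2, between Seq1 and Seq5.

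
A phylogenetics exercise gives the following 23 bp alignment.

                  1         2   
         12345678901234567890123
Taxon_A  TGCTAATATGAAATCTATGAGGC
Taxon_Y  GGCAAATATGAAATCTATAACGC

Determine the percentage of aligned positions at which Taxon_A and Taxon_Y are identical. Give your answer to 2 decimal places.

82.61%

Mismatches occur at site 1 (T↔G), site 4 (T↔A), site 19 (G↔A), site 21 (G↔C).
19 of the 23 sites match, so the percent identity is 19/23 × 100 = 82.61%.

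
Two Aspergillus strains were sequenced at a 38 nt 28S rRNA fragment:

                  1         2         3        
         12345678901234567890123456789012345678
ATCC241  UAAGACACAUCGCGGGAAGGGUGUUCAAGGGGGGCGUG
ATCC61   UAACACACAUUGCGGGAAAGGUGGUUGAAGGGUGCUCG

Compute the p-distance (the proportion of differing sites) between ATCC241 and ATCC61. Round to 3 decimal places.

The sequences differ at positions 4 (G/C), 11 (C/U), 19 (G/A), 24 (U/G), 26 (C/U), 27 (A/G), 29 (G/A), 33 (G/U), 36 (G/U), 37 (U/C).
There are 10 differences over 38 sites, so p = 10/38 = 0.263.

0.263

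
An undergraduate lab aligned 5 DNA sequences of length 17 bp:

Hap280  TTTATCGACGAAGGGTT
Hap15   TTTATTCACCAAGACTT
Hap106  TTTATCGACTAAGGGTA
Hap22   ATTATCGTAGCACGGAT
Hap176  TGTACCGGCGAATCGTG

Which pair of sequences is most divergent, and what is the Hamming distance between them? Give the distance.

Pairwise Hamming distances:
  Hap280 vs Hap15: 5
  Hap280 vs Hap106: 2
  Hap280 vs Hap22: 6
  Hap280 vs Hap176: 6
  Hap15 vs Hap106: 6
  Hap15 vs Hap22: 11
  Hap15 vs Hap176: 10
  Hap106 vs Hap22: 8
  Hap106 vs Hap176: 7
  Hap22 vs Hap176: 10
The largest is 11, between Hap15 and Hap22.

11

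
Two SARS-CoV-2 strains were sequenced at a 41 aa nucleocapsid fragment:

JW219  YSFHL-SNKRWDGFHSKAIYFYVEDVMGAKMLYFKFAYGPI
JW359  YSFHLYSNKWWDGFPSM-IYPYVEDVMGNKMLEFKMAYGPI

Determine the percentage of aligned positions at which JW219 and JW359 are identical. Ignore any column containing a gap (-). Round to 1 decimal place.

Excluding the 2 gap columns leaves 39 comparable sites.
Differing sites — 10:R/W; 15:H/P; 17:K/M; 21:F/P; 29:A/N; 33:Y/E; 36:F/M.
32 of the 39 comparable sites match, so the percent identity is 32/39 × 100 = 82.1%.

82.1%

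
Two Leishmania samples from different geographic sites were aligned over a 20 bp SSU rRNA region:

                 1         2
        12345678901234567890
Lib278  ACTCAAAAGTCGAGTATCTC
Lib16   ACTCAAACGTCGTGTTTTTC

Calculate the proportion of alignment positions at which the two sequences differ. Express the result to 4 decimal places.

Differing sites — 8:A/C; 13:A/T; 16:A/T; 18:C/T.
There are 4 differences over 20 sites, so p = 4/20 = 0.2000.

0.2000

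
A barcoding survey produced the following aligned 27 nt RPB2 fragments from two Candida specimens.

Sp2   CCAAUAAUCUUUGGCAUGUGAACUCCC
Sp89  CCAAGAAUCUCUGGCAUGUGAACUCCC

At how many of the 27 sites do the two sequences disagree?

2

Mismatches occur at site 5 (U↔G), site 11 (U↔C).
That gives 2 mismatches out of 27 aligned sites, so the Hamming distance is 2.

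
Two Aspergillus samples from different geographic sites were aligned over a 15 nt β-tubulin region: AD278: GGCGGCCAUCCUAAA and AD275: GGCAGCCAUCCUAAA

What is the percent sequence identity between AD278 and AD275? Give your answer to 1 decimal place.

93.3%

The sequences differ at position 4 (G/A).
14 of the 15 sites match, so the percent identity is 14/15 × 100 = 93.3%.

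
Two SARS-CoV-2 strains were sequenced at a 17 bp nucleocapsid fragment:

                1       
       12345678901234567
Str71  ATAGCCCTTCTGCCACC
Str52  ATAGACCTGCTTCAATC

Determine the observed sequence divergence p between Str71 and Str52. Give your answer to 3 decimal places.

Differing sites — 5:C/A; 9:T/G; 12:G/T; 14:C/A; 16:C/T.
There are 5 differences over 17 sites, so p = 5/17 = 0.294.

0.294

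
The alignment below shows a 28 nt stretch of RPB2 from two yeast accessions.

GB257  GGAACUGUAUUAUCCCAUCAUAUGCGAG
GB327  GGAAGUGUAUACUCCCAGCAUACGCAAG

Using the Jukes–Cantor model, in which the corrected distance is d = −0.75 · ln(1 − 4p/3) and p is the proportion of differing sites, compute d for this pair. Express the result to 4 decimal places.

Differing sites — 5:C/G; 11:U/A; 12:A/C; 18:U/G; 23:U/C; 26:G/A.
p = 6/28 = 0.214286.
d = −0.75 · ln(1 − (4/3)·0.214286) = −0.75 · ln(0.714285) = −0.75 · (-0.336473) = 0.2524.

0.2524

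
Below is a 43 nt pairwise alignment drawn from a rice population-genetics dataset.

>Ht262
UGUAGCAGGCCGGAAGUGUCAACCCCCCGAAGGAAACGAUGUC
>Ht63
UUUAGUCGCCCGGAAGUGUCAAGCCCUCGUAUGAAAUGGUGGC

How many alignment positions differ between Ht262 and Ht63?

The sequences differ at positions 2 (G/U), 6 (C/U), 7 (A/C), 9 (G/C), 23 (C/G), 27 (C/U), 30 (A/U), 32 (G/U), 37 (C/U), 39 (A/G), 42 (U/G).
That gives 11 mismatches out of 43 aligned sites, so the Hamming distance is 11.

11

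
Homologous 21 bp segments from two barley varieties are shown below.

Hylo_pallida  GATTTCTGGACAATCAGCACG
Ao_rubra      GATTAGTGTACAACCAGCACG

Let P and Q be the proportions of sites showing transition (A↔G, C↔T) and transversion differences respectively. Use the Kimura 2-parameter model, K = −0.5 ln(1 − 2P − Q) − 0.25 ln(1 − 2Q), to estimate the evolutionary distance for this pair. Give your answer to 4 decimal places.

Mismatches occur at site 5 (T→A, transversion), site 6 (C→G, transversion), site 9 (G→T, transversion), site 14 (T→C, transition).
Of the 4 differences, 1 transition and 3 transversions over 21 sites: P = 1/21 = 0.047619, Q = 3/21 = 0.142857.
d = −0.5·ln(0.761905) − 0.25·ln(0.714286) = −0.5·(-0.271933) − 0.25·(-0.336472) = 0.2201.

0.2201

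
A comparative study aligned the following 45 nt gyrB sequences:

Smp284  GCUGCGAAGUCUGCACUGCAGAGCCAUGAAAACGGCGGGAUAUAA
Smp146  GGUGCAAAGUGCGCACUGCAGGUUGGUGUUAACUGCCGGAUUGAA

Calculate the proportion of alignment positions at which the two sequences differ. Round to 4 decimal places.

0.3333

Mismatches occur at site 2 (C↔G), site 6 (G↔A), site 11 (C↔G), site 12 (U↔C), site 22 (A↔G), site 23 (G↔U), site 24 (C↔U), site 25 (C↔G), site 26 (A↔G), site 29 (A↔U), site 30 (A↔U), site 34 (G↔U), site 37 (G↔C), site 42 (A↔U), site 43 (U↔G).
There are 15 differences over 45 sites, so p = 15/45 = 0.3333.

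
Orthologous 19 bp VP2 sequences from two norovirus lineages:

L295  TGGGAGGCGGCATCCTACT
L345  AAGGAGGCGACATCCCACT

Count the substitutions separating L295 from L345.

4

The sequences differ at positions 1 (T/A), 2 (G/A), 10 (G/A), 16 (T/C).
That gives 4 mismatches out of 19 aligned sites, so the Hamming distance is 4.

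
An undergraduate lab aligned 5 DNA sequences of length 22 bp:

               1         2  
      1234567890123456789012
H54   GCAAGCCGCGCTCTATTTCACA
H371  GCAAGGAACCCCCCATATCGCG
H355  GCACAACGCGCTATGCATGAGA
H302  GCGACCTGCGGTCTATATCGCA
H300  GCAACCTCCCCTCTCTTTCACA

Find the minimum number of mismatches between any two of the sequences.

5

Pairwise Hamming distances:
  H54 vs H371: 9
  H54 vs H355: 9
  H54 vs H302: 6
  H54 vs H300: 5
  H371 vs H355: 15
  H371 vs H302: 10
  H371 vs H300: 10
  H355 vs H302: 12
  H355 vs H300: 12
  H302 vs H300: 7
The smallest is 5, between H54 and H300.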